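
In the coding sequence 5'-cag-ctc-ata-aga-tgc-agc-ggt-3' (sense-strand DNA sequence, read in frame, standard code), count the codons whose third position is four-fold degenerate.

Codon 1 CAG (Gln): third position 2-fold.
Codon 2 CTC (Leu): third position 4-fold.
Codon 3 ATA (Ile): third position 3-fold.
Codon 4 AGA (Arg): third position 2-fold.
Codon 5 TGC (Cys): third position 2-fold.
Codon 6 AGC (Ser): third position 2-fold.
Codon 7 GGT (Gly): third position 4-fold.
Four-fold degenerate third positions: 2.

2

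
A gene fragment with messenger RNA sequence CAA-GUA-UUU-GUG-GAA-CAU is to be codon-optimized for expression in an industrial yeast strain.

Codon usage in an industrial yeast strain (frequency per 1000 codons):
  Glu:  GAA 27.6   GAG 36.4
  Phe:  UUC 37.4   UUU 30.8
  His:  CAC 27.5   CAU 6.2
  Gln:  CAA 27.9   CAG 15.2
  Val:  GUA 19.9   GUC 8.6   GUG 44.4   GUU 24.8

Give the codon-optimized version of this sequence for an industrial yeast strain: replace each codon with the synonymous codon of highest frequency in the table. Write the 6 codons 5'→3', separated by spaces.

Codon 1 (Gln): best is CAA at 27.9.
Codon 2 (Val): best is GUG at 44.4.
Codon 3 (Phe): best is UUC at 37.4.
Codon 4 (Val): best is GUG at 44.4.
Codon 5 (Glu): best is GAG at 36.4.
Codon 6 (His): best is CAC at 27.5.

CAA GUG UUC GUG GAG CAC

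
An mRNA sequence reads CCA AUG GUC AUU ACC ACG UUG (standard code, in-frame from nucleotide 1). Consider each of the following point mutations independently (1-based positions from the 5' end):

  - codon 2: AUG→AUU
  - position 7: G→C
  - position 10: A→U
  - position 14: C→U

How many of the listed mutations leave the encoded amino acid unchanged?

0

Codon 2: AUG (Met) → AUU (Ile) — missense.
Codon 3: GUC (Val) → CUC (Leu) — missense.
Codon 4: AUU (Ile) → UUU (Phe) — missense.
Codon 5: ACC (Thr) → AUC (Ile) — missense.
Synonymous: 0 of 4.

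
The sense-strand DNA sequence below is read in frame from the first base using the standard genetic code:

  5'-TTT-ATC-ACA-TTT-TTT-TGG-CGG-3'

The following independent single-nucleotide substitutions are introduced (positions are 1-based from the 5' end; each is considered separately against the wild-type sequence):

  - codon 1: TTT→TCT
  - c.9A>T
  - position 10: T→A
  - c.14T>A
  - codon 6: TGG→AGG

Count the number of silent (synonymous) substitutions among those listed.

1

Codon 1: TTT (Phe) → TCT (Ser) — missense.
Codon 3: ACA (Thr) → ACT (Thr) — synonymous.
Codon 4: TTT (Phe) → ATT (Ile) — missense.
Codon 5: TTT (Phe) → TAT (Tyr) — missense.
Codon 6: TGG (Trp) → AGG (Arg) — missense.
Synonymous: 1 of 5.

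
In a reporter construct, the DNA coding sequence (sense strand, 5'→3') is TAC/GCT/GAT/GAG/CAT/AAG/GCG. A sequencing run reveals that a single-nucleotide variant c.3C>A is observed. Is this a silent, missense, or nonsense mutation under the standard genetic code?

Position 3 falls in codon 1: TAC → Tyr.
After the substitution the codon is TAA → Stop.
The new codon is a stop codon, so this is a nonsense mutation.

nonsense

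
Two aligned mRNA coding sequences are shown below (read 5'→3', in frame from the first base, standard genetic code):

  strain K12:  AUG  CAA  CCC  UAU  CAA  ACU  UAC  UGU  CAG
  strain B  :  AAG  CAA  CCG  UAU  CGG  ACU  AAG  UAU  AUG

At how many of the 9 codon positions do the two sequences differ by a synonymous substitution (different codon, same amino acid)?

Codon 1: AUG Met / AAG Lys — nonsynonymous.
Codon 2: CAA Gln / CAA Gln — identical.
Codon 3: CCC Pro / CCG Pro — synonymous.
Codon 4: UAU Tyr / UAU Tyr — identical.
Codon 5: CAA Gln / CGG Arg — nonsynonymous.
Codon 6: ACU Thr / ACU Thr — identical.
Codon 7: UAC Tyr / AAG Lys — nonsynonymous.
Codon 8: UGU Cys / UAU Tyr — nonsynonymous.
Codon 9: CAG Gln / AUG Met — nonsynonymous.
Synonymous differences: 1.

1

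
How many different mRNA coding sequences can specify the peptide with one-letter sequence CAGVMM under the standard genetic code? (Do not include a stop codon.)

Cys: 2 codons.
Ala: 4 codons.
Gly: 4 codons.
Val: 4 codons.
Met: 1 codon.
Met: 1 codon.
2 × 4 × 4 × 4 × 1 × 1 = 128.

128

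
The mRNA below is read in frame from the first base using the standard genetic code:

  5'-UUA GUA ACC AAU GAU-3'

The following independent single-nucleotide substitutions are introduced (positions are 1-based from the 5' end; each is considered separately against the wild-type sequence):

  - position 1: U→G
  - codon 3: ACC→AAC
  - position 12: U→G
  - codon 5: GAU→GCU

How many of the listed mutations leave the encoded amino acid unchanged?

0

Codon 1: UUA (Leu) → GUA (Val) — missense.
Codon 3: ACC (Thr) → AAC (Asn) — missense.
Codon 4: AAU (Asn) → AAG (Lys) — missense.
Codon 5: GAU (Asp) → GCU (Ala) — missense.
Synonymous: 0 of 4.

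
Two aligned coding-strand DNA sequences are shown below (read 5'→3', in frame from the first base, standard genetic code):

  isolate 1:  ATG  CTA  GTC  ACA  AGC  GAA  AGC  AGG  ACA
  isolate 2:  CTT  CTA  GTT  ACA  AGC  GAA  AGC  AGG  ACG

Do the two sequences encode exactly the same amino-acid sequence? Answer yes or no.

Codon 1: ATG Met / CTT Leu — nonsynonymous.
Codon 2: CTA Leu / CTA Leu — identical.
Codon 3: GTC Val / GTT Val — synonymous.
Codon 4: ACA Thr / ACA Thr — identical.
Codon 5: AGC Ser / AGC Ser — identical.
Codon 6: GAA Glu / GAA Glu — identical.
Codon 7: AGC Ser / AGC Ser — identical.
Codon 8: AGG Arg / AGG Arg — identical.
Codon 9: ACA Thr / ACG Thr — synonymous.
Nonsynonymous differences: 1 → different protein.

no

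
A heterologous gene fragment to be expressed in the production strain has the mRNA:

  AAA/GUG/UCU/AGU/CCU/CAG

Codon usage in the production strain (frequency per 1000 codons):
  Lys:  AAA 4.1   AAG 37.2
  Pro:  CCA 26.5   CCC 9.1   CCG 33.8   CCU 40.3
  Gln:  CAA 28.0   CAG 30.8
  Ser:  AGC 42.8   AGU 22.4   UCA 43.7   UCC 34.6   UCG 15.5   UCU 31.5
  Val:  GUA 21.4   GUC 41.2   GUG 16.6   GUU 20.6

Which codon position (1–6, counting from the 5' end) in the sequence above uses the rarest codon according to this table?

Codon 1 AAA (Lys): 4.1 per 1000.
Codon 2 GUG (Val): 16.6 per 1000.
Codon 3 UCU (Ser): 31.5 per 1000.
Codon 4 AGU (Ser): 22.4 per 1000.
Codon 5 CCU (Pro): 40.3 per 1000.
Codon 6 CAG (Gln): 30.8 per 1000.
Lowest frequency is 4.1 at codon 1.

1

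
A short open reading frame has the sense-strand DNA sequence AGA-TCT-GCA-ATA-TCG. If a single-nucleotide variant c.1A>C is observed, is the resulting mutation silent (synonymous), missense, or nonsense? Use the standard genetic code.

Position 1 falls in codon 1: AGA → Arg.
After the substitution the codon is CGA → Arg.
Both encode Arg, so the change is synonymous.

silent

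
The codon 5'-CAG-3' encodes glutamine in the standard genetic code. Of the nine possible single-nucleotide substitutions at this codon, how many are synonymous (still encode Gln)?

1

Position 1: none → 0 synonymous.
Position 2: none → 0 synonymous.
Position 3: CAA → 1 synonymous.
Total: 0 + 0 + 1 = 1.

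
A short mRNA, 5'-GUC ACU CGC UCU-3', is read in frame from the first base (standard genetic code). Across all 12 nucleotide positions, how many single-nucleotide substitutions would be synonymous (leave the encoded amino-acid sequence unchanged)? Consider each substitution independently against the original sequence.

12

Codon 1 (GUC, Val): 3 synonymous substitutions.
Codon 2 (ACU, Thr): 3 synonymous substitutions.
Codon 3 (CGC, Arg): 3 synonymous substitutions.
Codon 4 (UCU, Ser): 3 synonymous substitutions.
Total: 3 + 3 + 3 + 3 = 12.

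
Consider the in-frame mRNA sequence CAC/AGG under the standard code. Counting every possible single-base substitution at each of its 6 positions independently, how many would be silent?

3

Codon 1 (CAC, His): 1 synonymous substitution.
Codon 2 (AGG, Arg): 2 synonymous substitutions.
Total: 1 + 2 = 3.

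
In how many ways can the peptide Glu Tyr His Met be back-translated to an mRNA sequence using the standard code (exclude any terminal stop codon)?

Glu: 2 codons.
Tyr: 2 codons.
His: 2 codons.
Met: 1 codon.
2 × 2 × 2 × 1 = 8.

8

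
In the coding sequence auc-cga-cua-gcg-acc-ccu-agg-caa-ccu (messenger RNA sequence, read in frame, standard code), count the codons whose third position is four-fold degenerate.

Codon 1 AUC (Ile): third position 3-fold.
Codon 2 CGA (Arg): third position 4-fold.
Codon 3 CUA (Leu): third position 4-fold.
Codon 4 GCG (Ala): third position 4-fold.
Codon 5 ACC (Thr): third position 4-fold.
Codon 6 CCU (Pro): third position 4-fold.
Codon 7 AGG (Arg): third position 2-fold.
Codon 8 CAA (Gln): third position 2-fold.
Codon 9 CCU (Pro): third position 4-fold.
Four-fold degenerate third positions: 6.

6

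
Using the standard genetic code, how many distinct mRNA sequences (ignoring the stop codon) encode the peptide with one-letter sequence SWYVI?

Ser: 6 codons.
Trp: 1 codon.
Tyr: 2 codons.
Val: 4 codons.
Ile: 3 codons.
6 × 1 × 2 × 4 × 3 = 144.

144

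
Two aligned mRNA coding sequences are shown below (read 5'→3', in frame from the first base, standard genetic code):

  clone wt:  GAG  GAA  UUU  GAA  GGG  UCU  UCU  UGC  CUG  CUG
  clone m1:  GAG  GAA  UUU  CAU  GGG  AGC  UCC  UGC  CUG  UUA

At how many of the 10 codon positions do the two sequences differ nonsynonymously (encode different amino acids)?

Codon 1: GAG Glu / GAG Glu — identical.
Codon 2: GAA Glu / GAA Glu — identical.
Codon 3: UUU Phe / UUU Phe — identical.
Codon 4: GAA Glu / CAU His — nonsynonymous.
Codon 5: GGG Gly / GGG Gly — identical.
Codon 6: UCU Ser / AGC Ser — synonymous.
Codon 7: UCU Ser / UCC Ser — synonymous.
Codon 8: UGC Cys / UGC Cys — identical.
Codon 9: CUG Leu / CUG Leu — identical.
Codon 10: CUG Leu / UUA Leu — synonymous.
Nonsynonymous differences: 1.

1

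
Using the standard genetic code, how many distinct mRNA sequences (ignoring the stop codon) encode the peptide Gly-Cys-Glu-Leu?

96

Gly: 4 codons.
Cys: 2 codons.
Glu: 2 codons.
Leu: 6 codons.
4 × 2 × 2 × 6 = 96.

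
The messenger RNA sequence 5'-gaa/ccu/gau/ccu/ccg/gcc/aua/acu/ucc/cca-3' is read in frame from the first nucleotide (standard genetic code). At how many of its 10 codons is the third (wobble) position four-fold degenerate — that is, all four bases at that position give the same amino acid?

7

Codon 1 GAA (Glu): third position 2-fold.
Codon 2 CCU (Pro): third position 4-fold.
Codon 3 GAU (Asp): third position 2-fold.
Codon 4 CCU (Pro): third position 4-fold.
Codon 5 CCG (Pro): third position 4-fold.
Codon 6 GCC (Ala): third position 4-fold.
Codon 7 AUA (Ile): third position 3-fold.
Codon 8 ACU (Thr): third position 4-fold.
Codon 9 UCC (Ser): third position 4-fold.
Codon 10 CCA (Pro): third position 4-fold.
Four-fold degenerate third positions: 7.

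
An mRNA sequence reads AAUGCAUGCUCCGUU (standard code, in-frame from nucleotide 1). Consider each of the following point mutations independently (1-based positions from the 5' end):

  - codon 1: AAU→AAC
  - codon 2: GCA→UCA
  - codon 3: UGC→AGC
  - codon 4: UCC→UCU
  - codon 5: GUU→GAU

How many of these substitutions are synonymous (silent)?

Codon 1: AAU (Asn) → AAC (Asn) — synonymous.
Codon 2: GCA (Ala) → UCA (Ser) — missense.
Codon 3: UGC (Cys) → AGC (Ser) — missense.
Codon 4: UCC (Ser) → UCU (Ser) — synonymous.
Codon 5: GUU (Val) → GAU (Asp) — missense.
Synonymous: 2 of 5.

2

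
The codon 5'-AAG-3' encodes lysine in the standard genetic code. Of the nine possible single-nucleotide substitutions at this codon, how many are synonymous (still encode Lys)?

Position 1: none → 0 synonymous.
Position 2: none → 0 synonymous.
Position 3: AAA → 1 synonymous.
Total: 0 + 0 + 1 = 1.

1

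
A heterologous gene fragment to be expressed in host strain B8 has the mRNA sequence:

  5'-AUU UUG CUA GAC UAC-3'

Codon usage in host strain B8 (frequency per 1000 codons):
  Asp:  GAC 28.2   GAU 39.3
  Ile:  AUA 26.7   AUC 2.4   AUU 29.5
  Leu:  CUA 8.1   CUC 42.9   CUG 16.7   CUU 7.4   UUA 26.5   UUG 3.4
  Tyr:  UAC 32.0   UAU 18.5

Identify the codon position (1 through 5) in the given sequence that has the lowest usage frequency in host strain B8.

2

Codon 1 AUU (Ile): 29.5 per 1000.
Codon 2 UUG (Leu): 3.4 per 1000.
Codon 3 CUA (Leu): 8.1 per 1000.
Codon 4 GAC (Asp): 28.2 per 1000.
Codon 5 UAC (Tyr): 32.0 per 1000.
Lowest frequency is 3.4 at codon 2.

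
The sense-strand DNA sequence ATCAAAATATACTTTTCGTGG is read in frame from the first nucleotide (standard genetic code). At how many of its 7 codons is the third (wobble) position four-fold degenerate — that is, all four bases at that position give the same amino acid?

Codon 1 ATC (Ile): third position 3-fold.
Codon 2 AAA (Lys): third position 2-fold.
Codon 3 ATA (Ile): third position 3-fold.
Codon 4 TAC (Tyr): third position 2-fold.
Codon 5 TTT (Phe): third position 2-fold.
Codon 6 TCG (Ser): third position 4-fold.
Codon 7 TGG (Trp): third position 1-fold.
Four-fold degenerate third positions: 1.

1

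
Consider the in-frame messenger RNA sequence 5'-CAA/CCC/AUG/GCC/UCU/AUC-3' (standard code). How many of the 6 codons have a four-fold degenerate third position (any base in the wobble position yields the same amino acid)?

3

Codon 1 CAA (Gln): third position 2-fold.
Codon 2 CCC (Pro): third position 4-fold.
Codon 3 AUG (Met): third position 1-fold.
Codon 4 GCC (Ala): third position 4-fold.
Codon 5 UCU (Ser): third position 4-fold.
Codon 6 AUC (Ile): third position 3-fold.
Four-fold degenerate third positions: 3.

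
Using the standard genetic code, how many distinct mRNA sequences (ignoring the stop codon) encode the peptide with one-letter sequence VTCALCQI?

Val: 4 codons.
Thr: 4 codons.
Cys: 2 codons.
Ala: 4 codons.
Leu: 6 codons.
Cys: 2 codons.
Gln: 2 codons.
Ile: 3 codons.
4 × 4 × 2 × 4 × 6 × 2 × 2 × 3 = 9216.

9216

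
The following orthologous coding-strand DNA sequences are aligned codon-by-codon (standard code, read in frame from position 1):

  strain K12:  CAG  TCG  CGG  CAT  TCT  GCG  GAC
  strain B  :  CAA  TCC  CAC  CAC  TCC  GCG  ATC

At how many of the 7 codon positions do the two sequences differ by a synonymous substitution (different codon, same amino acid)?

Codon 1: CAG Gln / CAA Gln — synonymous.
Codon 2: TCG Ser / TCC Ser — synonymous.
Codon 3: CGG Arg / CAC His — nonsynonymous.
Codon 4: CAT His / CAC His — synonymous.
Codon 5: TCT Ser / TCC Ser — synonymous.
Codon 6: GCG Ala / GCG Ala — identical.
Codon 7: GAC Asp / ATC Ile — nonsynonymous.
Synonymous differences: 4.

4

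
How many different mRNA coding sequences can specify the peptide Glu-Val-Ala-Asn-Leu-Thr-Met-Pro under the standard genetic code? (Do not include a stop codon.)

Glu: 2 codons.
Val: 4 codons.
Ala: 4 codons.
Asn: 2 codons.
Leu: 6 codons.
Thr: 4 codons.
Met: 1 codon.
Pro: 4 codons.
2 × 4 × 4 × 2 × 6 × 4 × 1 × 4 = 6144.

6144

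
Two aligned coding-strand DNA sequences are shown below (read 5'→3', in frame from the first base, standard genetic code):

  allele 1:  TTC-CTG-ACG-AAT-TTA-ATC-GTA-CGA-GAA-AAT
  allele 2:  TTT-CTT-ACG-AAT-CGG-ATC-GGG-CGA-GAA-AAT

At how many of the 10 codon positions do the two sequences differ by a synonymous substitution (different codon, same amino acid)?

Codon 1: TTC Phe / TTT Phe — synonymous.
Codon 2: CTG Leu / CTT Leu — synonymous.
Codon 3: ACG Thr / ACG Thr — identical.
Codon 4: AAT Asn / AAT Asn — identical.
Codon 5: TTA Leu / CGG Arg — nonsynonymous.
Codon 6: ATC Ile / ATC Ile — identical.
Codon 7: GTA Val / GGG Gly — nonsynonymous.
Codon 8: CGA Arg / CGA Arg — identical.
Codon 9: GAA Glu / GAA Glu — identical.
Codon 10: AAT Asn / AAT Asn — identical.
Synonymous differences: 2.

2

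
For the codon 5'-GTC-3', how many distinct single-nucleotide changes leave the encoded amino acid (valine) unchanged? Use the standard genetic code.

Position 1: none → 0 synonymous.
Position 2: none → 0 synonymous.
Position 3: GTT, GTA, GTG → 3 synonymous.
Total: 0 + 0 + 3 = 3.

3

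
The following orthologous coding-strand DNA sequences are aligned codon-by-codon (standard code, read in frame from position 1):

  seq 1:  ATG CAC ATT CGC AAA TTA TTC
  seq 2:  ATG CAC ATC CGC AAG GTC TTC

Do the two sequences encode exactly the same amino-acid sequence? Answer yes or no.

Codon 1: ATG Met / ATG Met — identical.
Codon 2: CAC His / CAC His — identical.
Codon 3: ATT Ile / ATC Ile — synonymous.
Codon 4: CGC Arg / CGC Arg — identical.
Codon 5: AAA Lys / AAG Lys — synonymous.
Codon 6: TTA Leu / GTC Val — nonsynonymous.
Codon 7: TTC Phe / TTC Phe — identical.
Nonsynonymous differences: 1 → different protein.

no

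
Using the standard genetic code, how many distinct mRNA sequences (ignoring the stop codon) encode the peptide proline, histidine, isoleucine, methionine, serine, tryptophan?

Pro: 4 codons.
His: 2 codons.
Ile: 3 codons.
Met: 1 codon.
Ser: 6 codons.
Trp: 1 codon.
4 × 2 × 3 × 1 × 6 × 1 = 144.

144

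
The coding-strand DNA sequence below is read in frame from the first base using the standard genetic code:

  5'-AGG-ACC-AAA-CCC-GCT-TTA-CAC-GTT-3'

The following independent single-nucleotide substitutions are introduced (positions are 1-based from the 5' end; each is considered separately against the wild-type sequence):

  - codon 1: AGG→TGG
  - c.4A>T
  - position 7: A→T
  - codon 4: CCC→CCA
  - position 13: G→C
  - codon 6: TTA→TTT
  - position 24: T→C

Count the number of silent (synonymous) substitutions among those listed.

Codon 1: AGG (Arg) → TGG (Trp) — missense.
Codon 2: ACC (Thr) → TCC (Ser) — missense.
Codon 3: AAA (Lys) → TAA (Stop) — nonsense.
Codon 4: CCC (Pro) → CCA (Pro) — synonymous.
Codon 5: GCT (Ala) → CCT (Pro) — missense.
Codon 6: TTA (Leu) → TTT (Phe) — missense.
Codon 8: GTT (Val) → GTC (Val) — synonymous.
Synonymous: 2 of 7.

2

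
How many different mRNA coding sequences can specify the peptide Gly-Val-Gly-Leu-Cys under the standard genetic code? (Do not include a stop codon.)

768

Gly: 4 codons.
Val: 4 codons.
Gly: 4 codons.
Leu: 6 codons.
Cys: 2 codons.
4 × 4 × 4 × 6 × 2 = 768.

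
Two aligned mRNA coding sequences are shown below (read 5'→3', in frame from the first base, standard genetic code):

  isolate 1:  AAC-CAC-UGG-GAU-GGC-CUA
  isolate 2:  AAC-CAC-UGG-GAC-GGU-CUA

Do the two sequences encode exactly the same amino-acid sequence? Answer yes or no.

yes

Codon 1: AAC Asn / AAC Asn — identical.
Codon 2: CAC His / CAC His — identical.
Codon 3: UGG Trp / UGG Trp — identical.
Codon 4: GAU Asp / GAC Asp — synonymous.
Codon 5: GGC Gly / GGU Gly — synonymous.
Codon 6: CUA Leu / CUA Leu — identical.
Nonsynonymous differences: 0 → same protein.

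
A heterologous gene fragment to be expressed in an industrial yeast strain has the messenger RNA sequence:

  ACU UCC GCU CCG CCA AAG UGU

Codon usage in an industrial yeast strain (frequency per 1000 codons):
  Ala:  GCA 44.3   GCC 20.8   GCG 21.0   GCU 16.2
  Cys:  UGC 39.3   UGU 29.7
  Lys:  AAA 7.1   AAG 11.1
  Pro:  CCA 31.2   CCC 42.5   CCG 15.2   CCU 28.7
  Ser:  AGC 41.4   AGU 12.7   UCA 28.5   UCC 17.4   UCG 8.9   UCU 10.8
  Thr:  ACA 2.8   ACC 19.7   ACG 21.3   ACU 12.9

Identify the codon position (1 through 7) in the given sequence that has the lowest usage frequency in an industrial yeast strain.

Codon 1 ACU (Thr): 12.9 per 1000.
Codon 2 UCC (Ser): 17.4 per 1000.
Codon 3 GCU (Ala): 16.2 per 1000.
Codon 4 CCG (Pro): 15.2 per 1000.
Codon 5 CCA (Pro): 31.2 per 1000.
Codon 6 AAG (Lys): 11.1 per 1000.
Codon 7 UGU (Cys): 29.7 per 1000.
Lowest frequency is 11.1 at codon 6.

6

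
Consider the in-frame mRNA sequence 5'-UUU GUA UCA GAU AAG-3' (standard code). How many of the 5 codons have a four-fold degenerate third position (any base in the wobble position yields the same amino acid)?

2

Codon 1 UUU (Phe): third position 2-fold.
Codon 2 GUA (Val): third position 4-fold.
Codon 3 UCA (Ser): third position 4-fold.
Codon 4 GAU (Asp): third position 2-fold.
Codon 5 AAG (Lys): third position 2-fold.
Four-fold degenerate third positions: 2.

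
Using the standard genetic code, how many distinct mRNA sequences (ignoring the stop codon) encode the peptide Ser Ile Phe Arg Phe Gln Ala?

3456

Ser: 6 codons.
Ile: 3 codons.
Phe: 2 codons.
Arg: 6 codons.
Phe: 2 codons.
Gln: 2 codons.
Ala: 4 codons.
6 × 3 × 2 × 6 × 2 × 2 × 4 = 3456.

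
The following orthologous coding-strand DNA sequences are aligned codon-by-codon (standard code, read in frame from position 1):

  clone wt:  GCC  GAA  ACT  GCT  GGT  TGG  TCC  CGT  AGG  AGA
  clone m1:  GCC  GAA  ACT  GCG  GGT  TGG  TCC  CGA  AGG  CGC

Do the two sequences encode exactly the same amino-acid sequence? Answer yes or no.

yes

Codon 1: GCC Ala / GCC Ala — identical.
Codon 2: GAA Glu / GAA Glu — identical.
Codon 3: ACT Thr / ACT Thr — identical.
Codon 4: GCT Ala / GCG Ala — synonymous.
Codon 5: GGT Gly / GGT Gly — identical.
Codon 6: TGG Trp / TGG Trp — identical.
Codon 7: TCC Ser / TCC Ser — identical.
Codon 8: CGT Arg / CGA Arg — synonymous.
Codon 9: AGG Arg / AGG Arg — identical.
Codon 10: AGA Arg / CGC Arg — synonymous.
Nonsynonymous differences: 0 → same protein.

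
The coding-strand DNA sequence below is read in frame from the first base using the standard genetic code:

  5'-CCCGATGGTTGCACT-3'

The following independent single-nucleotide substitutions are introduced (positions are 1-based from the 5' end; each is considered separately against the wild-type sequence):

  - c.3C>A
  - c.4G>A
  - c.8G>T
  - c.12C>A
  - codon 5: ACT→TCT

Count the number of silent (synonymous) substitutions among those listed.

1

Codon 1: CCC (Pro) → CCA (Pro) — synonymous.
Codon 2: GAT (Asp) → AAT (Asn) — missense.
Codon 3: GGT (Gly) → GTT (Val) — missense.
Codon 4: TGC (Cys) → TGA (Stop) — nonsense.
Codon 5: ACT (Thr) → TCT (Ser) — missense.
Synonymous: 1 of 5.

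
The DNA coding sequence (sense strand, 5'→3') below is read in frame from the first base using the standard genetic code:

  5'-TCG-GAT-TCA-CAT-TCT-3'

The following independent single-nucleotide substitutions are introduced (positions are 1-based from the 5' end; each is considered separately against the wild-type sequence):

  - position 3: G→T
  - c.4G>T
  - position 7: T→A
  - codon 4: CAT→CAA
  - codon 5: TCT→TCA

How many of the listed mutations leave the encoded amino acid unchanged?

Codon 1: TCG (Ser) → TCT (Ser) — synonymous.
Codon 2: GAT (Asp) → TAT (Tyr) — missense.
Codon 3: TCA (Ser) → ACA (Thr) — missense.
Codon 4: CAT (His) → CAA (Gln) — missense.
Codon 5: TCT (Ser) → TCA (Ser) — synonymous.
Synonymous: 2 of 5.

2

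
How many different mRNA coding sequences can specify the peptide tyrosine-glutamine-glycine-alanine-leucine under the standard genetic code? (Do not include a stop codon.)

384

Tyr: 2 codons.
Gln: 2 codons.
Gly: 4 codons.
Ala: 4 codons.
Leu: 6 codons.
2 × 2 × 4 × 4 × 6 = 384.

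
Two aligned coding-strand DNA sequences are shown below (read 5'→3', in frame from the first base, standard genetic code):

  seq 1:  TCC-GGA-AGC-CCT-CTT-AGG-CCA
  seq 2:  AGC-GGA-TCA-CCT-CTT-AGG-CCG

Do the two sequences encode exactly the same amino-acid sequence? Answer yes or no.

yes

Codon 1: TCC Ser / AGC Ser — synonymous.
Codon 2: GGA Gly / GGA Gly — identical.
Codon 3: AGC Ser / TCA Ser — synonymous.
Codon 4: CCT Pro / CCT Pro — identical.
Codon 5: CTT Leu / CTT Leu — identical.
Codon 6: AGG Arg / AGG Arg — identical.
Codon 7: CCA Pro / CCG Pro — synonymous.
Nonsynonymous differences: 0 → same protein.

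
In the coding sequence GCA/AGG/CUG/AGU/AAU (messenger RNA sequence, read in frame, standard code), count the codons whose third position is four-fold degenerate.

2

Codon 1 GCA (Ala): third position 4-fold.
Codon 2 AGG (Arg): third position 2-fold.
Codon 3 CUG (Leu): third position 4-fold.
Codon 4 AGU (Ser): third position 2-fold.
Codon 5 AAU (Asn): third position 2-fold.
Four-fold degenerate third positions: 2.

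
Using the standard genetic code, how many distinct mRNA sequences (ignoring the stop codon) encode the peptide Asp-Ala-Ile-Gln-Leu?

Asp: 2 codons.
Ala: 4 codons.
Ile: 3 codons.
Gln: 2 codons.
Leu: 6 codons.
2 × 4 × 3 × 2 × 6 = 288.

288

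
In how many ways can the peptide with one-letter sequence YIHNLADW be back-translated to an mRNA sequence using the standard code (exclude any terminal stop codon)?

1152

Tyr: 2 codons.
Ile: 3 codons.
His: 2 codons.
Asn: 2 codons.
Leu: 6 codons.
Ala: 4 codons.
Asp: 2 codons.
Trp: 1 codon.
2 × 3 × 2 × 2 × 6 × 4 × 2 × 1 = 1152.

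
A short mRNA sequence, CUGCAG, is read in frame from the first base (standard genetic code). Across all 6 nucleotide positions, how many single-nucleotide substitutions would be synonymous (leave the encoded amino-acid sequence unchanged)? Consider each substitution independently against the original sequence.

5

Codon 1 (CUG, Leu): 4 synonymous substitutions.
Codon 2 (CAG, Gln): 1 synonymous substitution.
Total: 4 + 1 = 5.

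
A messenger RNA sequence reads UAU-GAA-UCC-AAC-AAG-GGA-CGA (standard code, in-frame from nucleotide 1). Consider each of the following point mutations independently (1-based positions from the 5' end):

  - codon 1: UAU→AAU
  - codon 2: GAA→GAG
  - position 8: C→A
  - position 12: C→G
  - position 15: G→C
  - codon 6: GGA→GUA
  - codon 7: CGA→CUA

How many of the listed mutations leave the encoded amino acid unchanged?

Codon 1: UAU (Tyr) → AAU (Asn) — missense.
Codon 2: GAA (Glu) → GAG (Glu) — synonymous.
Codon 3: UCC (Ser) → UAC (Tyr) — missense.
Codon 4: AAC (Asn) → AAG (Lys) — missense.
Codon 5: AAG (Lys) → AAC (Asn) — missense.
Codon 6: GGA (Gly) → GUA (Val) — missense.
Codon 7: CGA (Arg) → CUA (Leu) — missense.
Synonymous: 1 of 7.

1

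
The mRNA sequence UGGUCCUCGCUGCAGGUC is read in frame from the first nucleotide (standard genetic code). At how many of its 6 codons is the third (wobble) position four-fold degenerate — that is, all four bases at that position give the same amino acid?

Codon 1 UGG (Trp): third position 1-fold.
Codon 2 UCC (Ser): third position 4-fold.
Codon 3 UCG (Ser): third position 4-fold.
Codon 4 CUG (Leu): third position 4-fold.
Codon 5 CAG (Gln): third position 2-fold.
Codon 6 GUC (Val): third position 4-fold.
Four-fold degenerate third positions: 4.

4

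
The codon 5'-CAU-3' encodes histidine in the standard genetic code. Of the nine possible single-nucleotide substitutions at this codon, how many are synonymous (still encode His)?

1

Position 1: none → 0 synonymous.
Position 2: none → 0 synonymous.
Position 3: CAC → 1 synonymous.
Total: 0 + 0 + 1 = 1.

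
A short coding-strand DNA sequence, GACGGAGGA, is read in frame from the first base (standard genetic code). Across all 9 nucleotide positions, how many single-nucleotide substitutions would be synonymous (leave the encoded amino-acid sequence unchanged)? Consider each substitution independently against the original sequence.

Codon 1 (GAC, Asp): 1 synonymous substitution.
Codon 2 (GGA, Gly): 3 synonymous substitutions.
Codon 3 (GGA, Gly): 3 synonymous substitutions.
Total: 1 + 3 + 3 = 7.

7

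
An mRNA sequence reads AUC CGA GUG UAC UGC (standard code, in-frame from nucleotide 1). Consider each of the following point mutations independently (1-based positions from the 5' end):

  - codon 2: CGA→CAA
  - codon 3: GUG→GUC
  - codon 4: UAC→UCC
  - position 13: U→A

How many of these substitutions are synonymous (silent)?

Codon 2: CGA (Arg) → CAA (Gln) — missense.
Codon 3: GUG (Val) → GUC (Val) — synonymous.
Codon 4: UAC (Tyr) → UCC (Ser) — missense.
Codon 5: UGC (Cys) → AGC (Ser) — missense.
Synonymous: 1 of 4.

1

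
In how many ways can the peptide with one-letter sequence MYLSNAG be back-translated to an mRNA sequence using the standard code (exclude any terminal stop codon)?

2304

Met: 1 codon.
Tyr: 2 codons.
Leu: 6 codons.
Ser: 6 codons.
Asn: 2 codons.
Ala: 4 codons.
Gly: 4 codons.
1 × 2 × 6 × 6 × 2 × 4 × 4 = 2304.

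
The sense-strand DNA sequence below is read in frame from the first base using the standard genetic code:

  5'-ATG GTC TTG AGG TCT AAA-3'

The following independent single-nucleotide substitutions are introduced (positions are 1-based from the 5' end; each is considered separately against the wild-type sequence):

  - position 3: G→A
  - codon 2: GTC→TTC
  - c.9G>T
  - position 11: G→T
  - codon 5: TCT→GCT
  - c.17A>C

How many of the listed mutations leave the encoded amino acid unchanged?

0

Codon 1: ATG (Met) → ATA (Ile) — missense.
Codon 2: GTC (Val) → TTC (Phe) — missense.
Codon 3: TTG (Leu) → TTT (Phe) — missense.
Codon 4: AGG (Arg) → ATG (Met) — missense.
Codon 5: TCT (Ser) → GCT (Ala) — missense.
Codon 6: AAA (Lys) → ACA (Thr) — missense.
Synonymous: 0 of 6.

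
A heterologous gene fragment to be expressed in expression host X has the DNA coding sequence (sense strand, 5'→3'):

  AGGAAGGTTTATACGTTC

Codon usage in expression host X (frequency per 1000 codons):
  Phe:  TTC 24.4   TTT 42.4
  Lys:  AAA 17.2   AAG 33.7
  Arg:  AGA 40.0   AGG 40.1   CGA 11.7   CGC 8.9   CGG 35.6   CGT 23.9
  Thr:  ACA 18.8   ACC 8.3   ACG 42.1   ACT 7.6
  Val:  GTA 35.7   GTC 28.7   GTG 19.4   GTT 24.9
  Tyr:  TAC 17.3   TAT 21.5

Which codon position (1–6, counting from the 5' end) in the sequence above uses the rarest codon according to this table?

4

Codon 1 AGG (Arg): 40.1 per 1000.
Codon 2 AAG (Lys): 33.7 per 1000.
Codon 3 GTT (Val): 24.9 per 1000.
Codon 4 TAT (Tyr): 21.5 per 1000.
Codon 5 ACG (Thr): 42.1 per 1000.
Codon 6 TTC (Phe): 24.4 per 1000.
Lowest frequency is 21.5 at codon 4.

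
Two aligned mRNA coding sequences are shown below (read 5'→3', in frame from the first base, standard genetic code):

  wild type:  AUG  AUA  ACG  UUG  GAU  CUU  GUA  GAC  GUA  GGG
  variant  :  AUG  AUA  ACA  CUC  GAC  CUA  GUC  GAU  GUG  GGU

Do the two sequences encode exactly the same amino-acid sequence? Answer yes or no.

Codon 1: AUG Met / AUG Met — identical.
Codon 2: AUA Ile / AUA Ile — identical.
Codon 3: ACG Thr / ACA Thr — synonymous.
Codon 4: UUG Leu / CUC Leu — synonymous.
Codon 5: GAU Asp / GAC Asp — synonymous.
Codon 6: CUU Leu / CUA Leu — synonymous.
Codon 7: GUA Val / GUC Val — synonymous.
Codon 8: GAC Asp / GAU Asp — synonymous.
Codon 9: GUA Val / GUG Val — synonymous.
Codon 10: GGG Gly / GGU Gly — synonymous.
Nonsynonymous differences: 0 → same protein.

yes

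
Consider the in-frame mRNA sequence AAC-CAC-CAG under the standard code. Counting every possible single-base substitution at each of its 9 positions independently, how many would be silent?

3

Codon 1 (AAC, Asn): 1 synonymous substitution.
Codon 2 (CAC, His): 1 synonymous substitution.
Codon 3 (CAG, Gln): 1 synonymous substitution.
Total: 1 + 1 + 1 = 3.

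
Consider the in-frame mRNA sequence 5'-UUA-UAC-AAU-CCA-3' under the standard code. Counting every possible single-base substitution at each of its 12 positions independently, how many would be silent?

Codon 1 (UUA, Leu): 2 synonymous substitutions.
Codon 2 (UAC, Tyr): 1 synonymous substitution.
Codon 3 (AAU, Asn): 1 synonymous substitution.
Codon 4 (CCA, Pro): 3 synonymous substitutions.
Total: 2 + 1 + 1 + 3 = 7.

7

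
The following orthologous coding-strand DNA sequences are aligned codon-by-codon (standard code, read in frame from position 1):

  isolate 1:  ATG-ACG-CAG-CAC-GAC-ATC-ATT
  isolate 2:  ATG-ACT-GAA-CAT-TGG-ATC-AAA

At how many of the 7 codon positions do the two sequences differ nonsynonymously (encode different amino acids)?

Codon 1: ATG Met / ATG Met — identical.
Codon 2: ACG Thr / ACT Thr — synonymous.
Codon 3: CAG Gln / GAA Glu — nonsynonymous.
Codon 4: CAC His / CAT His — synonymous.
Codon 5: GAC Asp / TGG Trp — nonsynonymous.
Codon 6: ATC Ile / ATC Ile — identical.
Codon 7: ATT Ile / AAA Lys — nonsynonymous.
Nonsynonymous differences: 3.

3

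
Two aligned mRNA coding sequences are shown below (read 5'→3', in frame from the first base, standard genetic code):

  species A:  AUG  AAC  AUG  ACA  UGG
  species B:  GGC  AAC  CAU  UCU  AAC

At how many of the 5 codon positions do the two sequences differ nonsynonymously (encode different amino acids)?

4

Codon 1: AUG Met / GGC Gly — nonsynonymous.
Codon 2: AAC Asn / AAC Asn — identical.
Codon 3: AUG Met / CAU His — nonsynonymous.
Codon 4: ACA Thr / UCU Ser — nonsynonymous.
Codon 5: UGG Trp / AAC Asn — nonsynonymous.
Nonsynonymous differences: 4.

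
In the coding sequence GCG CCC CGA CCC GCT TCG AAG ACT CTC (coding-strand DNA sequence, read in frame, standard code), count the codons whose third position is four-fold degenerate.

Codon 1 GCG (Ala): third position 4-fold.
Codon 2 CCC (Pro): third position 4-fold.
Codon 3 CGA (Arg): third position 4-fold.
Codon 4 CCC (Pro): third position 4-fold.
Codon 5 GCT (Ala): third position 4-fold.
Codon 6 TCG (Ser): third position 4-fold.
Codon 7 AAG (Lys): third position 2-fold.
Codon 8 ACT (Thr): third position 4-fold.
Codon 9 CTC (Leu): third position 4-fold.
Four-fold degenerate third positions: 8.

8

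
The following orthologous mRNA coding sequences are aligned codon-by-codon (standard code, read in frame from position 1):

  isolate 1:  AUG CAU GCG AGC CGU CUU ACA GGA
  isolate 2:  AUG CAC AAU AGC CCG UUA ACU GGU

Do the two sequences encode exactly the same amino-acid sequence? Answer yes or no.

Codon 1: AUG Met / AUG Met — identical.
Codon 2: CAU His / CAC His — synonymous.
Codon 3: GCG Ala / AAU Asn — nonsynonymous.
Codon 4: AGC Ser / AGC Ser — identical.
Codon 5: CGU Arg / CCG Pro — nonsynonymous.
Codon 6: CUU Leu / UUA Leu — synonymous.
Codon 7: ACA Thr / ACU Thr — synonymous.
Codon 8: GGA Gly / GGU Gly — synonymous.
Nonsynonymous differences: 2 → different protein.

no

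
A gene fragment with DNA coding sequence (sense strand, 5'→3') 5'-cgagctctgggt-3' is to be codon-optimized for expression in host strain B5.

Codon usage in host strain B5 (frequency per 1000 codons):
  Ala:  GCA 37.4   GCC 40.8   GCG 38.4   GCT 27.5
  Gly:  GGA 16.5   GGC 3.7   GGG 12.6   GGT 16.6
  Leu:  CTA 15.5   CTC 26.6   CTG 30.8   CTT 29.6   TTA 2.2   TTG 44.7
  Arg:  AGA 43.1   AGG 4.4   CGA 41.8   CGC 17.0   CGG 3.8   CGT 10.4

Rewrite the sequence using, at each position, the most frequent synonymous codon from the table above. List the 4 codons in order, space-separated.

Codon 1 (Arg): best is AGA at 43.1.
Codon 2 (Ala): best is GCC at 40.8.
Codon 3 (Leu): best is TTG at 44.7.
Codon 4 (Gly): best is GGT at 16.6.

AGA GCC TTG GGT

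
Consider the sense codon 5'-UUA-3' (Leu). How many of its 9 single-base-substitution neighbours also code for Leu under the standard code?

2

Position 1: CUA → 1 synonymous.
Position 2: none → 0 synonymous.
Position 3: UUG → 1 synonymous.
Total: 1 + 0 + 1 = 2.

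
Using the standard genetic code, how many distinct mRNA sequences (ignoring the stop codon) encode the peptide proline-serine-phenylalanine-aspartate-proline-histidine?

768

Pro: 4 codons.
Ser: 6 codons.
Phe: 2 codons.
Asp: 2 codons.
Pro: 4 codons.
His: 2 codons.
4 × 6 × 2 × 2 × 4 × 2 = 768.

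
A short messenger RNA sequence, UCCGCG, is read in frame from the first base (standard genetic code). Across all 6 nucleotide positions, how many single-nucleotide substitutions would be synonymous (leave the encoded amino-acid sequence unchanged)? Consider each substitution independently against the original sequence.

6

Codon 1 (UCC, Ser): 3 synonymous substitutions.
Codon 2 (GCG, Ala): 3 synonymous substitutions.
Total: 3 + 3 = 6.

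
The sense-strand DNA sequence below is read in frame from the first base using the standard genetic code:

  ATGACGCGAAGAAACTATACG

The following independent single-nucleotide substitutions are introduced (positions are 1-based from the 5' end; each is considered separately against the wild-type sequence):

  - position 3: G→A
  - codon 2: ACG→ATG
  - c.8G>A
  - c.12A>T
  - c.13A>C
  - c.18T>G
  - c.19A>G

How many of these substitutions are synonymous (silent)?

Codon 1: ATG (Met) → ATA (Ile) — missense.
Codon 2: ACG (Thr) → ATG (Met) — missense.
Codon 3: CGA (Arg) → CAA (Gln) — missense.
Codon 4: AGA (Arg) → AGT (Ser) — missense.
Codon 5: AAC (Asn) → CAC (His) — missense.
Codon 6: TAT (Tyr) → TAG (Stop) — nonsense.
Codon 7: ACG (Thr) → GCG (Ala) — missense.
Synonymous: 0 of 7.

0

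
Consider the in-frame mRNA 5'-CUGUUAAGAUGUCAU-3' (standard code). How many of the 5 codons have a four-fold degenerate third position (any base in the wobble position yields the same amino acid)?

Codon 1 CUG (Leu): third position 4-fold.
Codon 2 UUA (Leu): third position 2-fold.
Codon 3 AGA (Arg): third position 2-fold.
Codon 4 UGU (Cys): third position 2-fold.
Codon 5 CAU (His): third position 2-fold.
Four-fold degenerate third positions: 1.

1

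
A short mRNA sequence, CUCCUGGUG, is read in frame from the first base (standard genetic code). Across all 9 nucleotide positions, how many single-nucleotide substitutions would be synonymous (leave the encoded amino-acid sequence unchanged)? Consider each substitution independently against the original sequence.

10

Codon 1 (CUC, Leu): 3 synonymous substitutions.
Codon 2 (CUG, Leu): 4 synonymous substitutions.
Codon 3 (GUG, Val): 3 synonymous substitutions.
Total: 3 + 4 + 3 = 10.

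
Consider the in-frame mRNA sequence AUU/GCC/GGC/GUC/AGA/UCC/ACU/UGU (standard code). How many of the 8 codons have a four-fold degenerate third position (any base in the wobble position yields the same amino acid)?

Codon 1 AUU (Ile): third position 3-fold.
Codon 2 GCC (Ala): third position 4-fold.
Codon 3 GGC (Gly): third position 4-fold.
Codon 4 GUC (Val): third position 4-fold.
Codon 5 AGA (Arg): third position 2-fold.
Codon 6 UCC (Ser): third position 4-fold.
Codon 7 ACU (Thr): third position 4-fold.
Codon 8 UGU (Cys): third position 2-fold.
Four-fold degenerate third positions: 5.

5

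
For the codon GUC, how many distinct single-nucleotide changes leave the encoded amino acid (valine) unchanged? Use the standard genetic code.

3

Position 1: none → 0 synonymous.
Position 2: none → 0 synonymous.
Position 3: GUU, GUA, GUG → 3 synonymous.
Total: 0 + 0 + 3 = 3.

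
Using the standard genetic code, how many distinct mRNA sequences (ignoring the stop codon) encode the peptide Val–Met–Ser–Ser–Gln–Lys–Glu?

1152

Val: 4 codons.
Met: 1 codon.
Ser: 6 codons.
Ser: 6 codons.
Gln: 2 codons.
Lys: 2 codons.
Glu: 2 codons.
4 × 1 × 6 × 6 × 2 × 2 × 2 = 1152.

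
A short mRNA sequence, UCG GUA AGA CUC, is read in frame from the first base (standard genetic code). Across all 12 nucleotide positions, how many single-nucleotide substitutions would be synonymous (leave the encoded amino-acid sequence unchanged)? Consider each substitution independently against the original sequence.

Codon 1 (UCG, Ser): 3 synonymous substitutions.
Codon 2 (GUA, Val): 3 synonymous substitutions.
Codon 3 (AGA, Arg): 2 synonymous substitutions.
Codon 4 (CUC, Leu): 3 synonymous substitutions.
Total: 3 + 3 + 2 + 3 = 11.

11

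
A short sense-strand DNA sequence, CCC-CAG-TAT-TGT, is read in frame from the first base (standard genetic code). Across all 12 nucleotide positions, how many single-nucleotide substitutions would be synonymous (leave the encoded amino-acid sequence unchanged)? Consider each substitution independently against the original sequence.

6

Codon 1 (CCC, Pro): 3 synonymous substitutions.
Codon 2 (CAG, Gln): 1 synonymous substitution.
Codon 3 (TAT, Tyr): 1 synonymous substitution.
Codon 4 (TGT, Cys): 1 synonymous substitution.
Total: 3 + 1 + 1 + 1 = 6.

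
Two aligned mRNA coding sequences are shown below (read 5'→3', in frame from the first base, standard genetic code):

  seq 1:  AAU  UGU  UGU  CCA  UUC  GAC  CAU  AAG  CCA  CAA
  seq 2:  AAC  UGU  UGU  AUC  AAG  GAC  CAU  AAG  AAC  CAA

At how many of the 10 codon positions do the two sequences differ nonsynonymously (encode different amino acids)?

Codon 1: AAU Asn / AAC Asn — synonymous.
Codon 2: UGU Cys / UGU Cys — identical.
Codon 3: UGU Cys / UGU Cys — identical.
Codon 4: CCA Pro / AUC Ile — nonsynonymous.
Codon 5: UUC Phe / AAG Lys — nonsynonymous.
Codon 6: GAC Asp / GAC Asp — identical.
Codon 7: CAU His / CAU His — identical.
Codon 8: AAG Lys / AAG Lys — identical.
Codon 9: CCA Pro / AAC Asn — nonsynonymous.
Codon 10: CAA Gln / CAA Gln — identical.
Nonsynonymous differences: 3.

3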